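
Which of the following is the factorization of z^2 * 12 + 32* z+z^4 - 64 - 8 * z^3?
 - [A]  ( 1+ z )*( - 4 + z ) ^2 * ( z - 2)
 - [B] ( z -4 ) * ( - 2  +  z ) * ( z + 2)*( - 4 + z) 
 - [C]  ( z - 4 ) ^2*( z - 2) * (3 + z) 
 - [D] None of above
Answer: B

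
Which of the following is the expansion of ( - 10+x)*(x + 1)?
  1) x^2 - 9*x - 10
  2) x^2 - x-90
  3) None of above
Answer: 1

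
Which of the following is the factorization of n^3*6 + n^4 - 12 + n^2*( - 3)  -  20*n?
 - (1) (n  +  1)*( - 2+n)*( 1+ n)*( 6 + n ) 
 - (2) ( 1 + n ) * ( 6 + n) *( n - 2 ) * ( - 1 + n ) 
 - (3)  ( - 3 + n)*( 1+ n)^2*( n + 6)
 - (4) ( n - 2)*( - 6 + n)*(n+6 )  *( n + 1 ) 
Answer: 1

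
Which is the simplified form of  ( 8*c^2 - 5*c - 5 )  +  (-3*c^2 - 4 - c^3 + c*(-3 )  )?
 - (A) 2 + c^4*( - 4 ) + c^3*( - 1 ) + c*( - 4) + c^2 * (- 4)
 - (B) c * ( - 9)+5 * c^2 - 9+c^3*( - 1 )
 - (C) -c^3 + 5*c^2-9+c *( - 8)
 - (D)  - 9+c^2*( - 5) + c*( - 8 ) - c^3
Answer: C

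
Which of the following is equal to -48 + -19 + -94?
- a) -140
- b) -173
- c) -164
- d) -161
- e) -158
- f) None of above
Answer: d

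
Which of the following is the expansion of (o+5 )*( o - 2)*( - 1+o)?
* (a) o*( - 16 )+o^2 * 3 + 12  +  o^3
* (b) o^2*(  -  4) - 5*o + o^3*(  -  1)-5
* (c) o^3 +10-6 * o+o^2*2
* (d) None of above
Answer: d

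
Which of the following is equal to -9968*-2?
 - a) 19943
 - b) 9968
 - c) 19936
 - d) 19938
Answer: c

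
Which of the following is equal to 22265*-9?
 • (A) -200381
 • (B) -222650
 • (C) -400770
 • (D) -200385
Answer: D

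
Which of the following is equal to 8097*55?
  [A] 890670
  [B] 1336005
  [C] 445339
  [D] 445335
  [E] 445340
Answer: D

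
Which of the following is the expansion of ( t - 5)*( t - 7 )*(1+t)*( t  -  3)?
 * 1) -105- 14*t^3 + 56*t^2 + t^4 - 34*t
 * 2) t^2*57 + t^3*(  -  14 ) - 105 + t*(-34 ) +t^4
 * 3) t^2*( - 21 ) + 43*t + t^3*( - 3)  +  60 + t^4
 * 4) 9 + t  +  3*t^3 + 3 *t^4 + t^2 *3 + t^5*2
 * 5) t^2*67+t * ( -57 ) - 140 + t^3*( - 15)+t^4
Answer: 1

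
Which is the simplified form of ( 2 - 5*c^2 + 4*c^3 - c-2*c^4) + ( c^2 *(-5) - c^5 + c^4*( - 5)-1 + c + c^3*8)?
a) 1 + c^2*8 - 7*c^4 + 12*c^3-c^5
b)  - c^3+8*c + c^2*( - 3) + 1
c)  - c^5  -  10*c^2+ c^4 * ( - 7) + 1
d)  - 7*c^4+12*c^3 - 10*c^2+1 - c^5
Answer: d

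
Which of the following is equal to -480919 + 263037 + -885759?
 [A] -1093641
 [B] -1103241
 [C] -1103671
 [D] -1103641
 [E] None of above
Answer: D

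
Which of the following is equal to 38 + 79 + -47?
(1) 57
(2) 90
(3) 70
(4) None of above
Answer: 3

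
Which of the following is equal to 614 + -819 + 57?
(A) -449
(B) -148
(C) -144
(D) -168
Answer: B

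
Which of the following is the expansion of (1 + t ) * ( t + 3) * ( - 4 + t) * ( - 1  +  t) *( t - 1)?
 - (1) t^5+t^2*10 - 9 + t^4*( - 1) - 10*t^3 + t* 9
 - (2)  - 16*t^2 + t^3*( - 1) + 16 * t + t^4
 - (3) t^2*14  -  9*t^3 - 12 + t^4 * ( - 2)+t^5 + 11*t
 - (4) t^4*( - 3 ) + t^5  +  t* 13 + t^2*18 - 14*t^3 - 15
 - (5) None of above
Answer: 5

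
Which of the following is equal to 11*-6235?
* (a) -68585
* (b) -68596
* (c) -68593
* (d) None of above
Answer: a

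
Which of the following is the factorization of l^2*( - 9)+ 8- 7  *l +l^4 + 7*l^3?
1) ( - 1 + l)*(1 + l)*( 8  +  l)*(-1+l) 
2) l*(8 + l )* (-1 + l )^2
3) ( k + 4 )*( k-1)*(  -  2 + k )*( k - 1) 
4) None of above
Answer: 1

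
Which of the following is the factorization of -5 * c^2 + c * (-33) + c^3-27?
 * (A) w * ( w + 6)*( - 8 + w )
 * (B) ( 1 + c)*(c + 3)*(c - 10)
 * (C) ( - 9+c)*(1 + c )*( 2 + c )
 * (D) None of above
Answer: D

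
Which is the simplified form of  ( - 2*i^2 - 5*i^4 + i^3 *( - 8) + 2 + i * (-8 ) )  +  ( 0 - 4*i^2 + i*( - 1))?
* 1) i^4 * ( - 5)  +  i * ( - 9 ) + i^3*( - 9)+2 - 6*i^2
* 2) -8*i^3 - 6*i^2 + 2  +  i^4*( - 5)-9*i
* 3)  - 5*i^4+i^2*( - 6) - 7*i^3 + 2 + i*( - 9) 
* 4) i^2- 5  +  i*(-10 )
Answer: 2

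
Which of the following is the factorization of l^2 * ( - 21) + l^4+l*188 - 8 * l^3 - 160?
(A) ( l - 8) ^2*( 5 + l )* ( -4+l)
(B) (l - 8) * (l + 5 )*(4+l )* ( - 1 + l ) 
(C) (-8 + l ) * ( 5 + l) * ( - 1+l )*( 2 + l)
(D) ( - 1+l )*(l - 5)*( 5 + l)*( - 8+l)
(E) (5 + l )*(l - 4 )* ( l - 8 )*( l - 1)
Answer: E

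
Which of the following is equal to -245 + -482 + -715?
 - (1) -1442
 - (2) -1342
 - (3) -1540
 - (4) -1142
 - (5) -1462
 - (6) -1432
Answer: 1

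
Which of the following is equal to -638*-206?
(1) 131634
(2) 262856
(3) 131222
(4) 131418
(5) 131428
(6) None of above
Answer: 5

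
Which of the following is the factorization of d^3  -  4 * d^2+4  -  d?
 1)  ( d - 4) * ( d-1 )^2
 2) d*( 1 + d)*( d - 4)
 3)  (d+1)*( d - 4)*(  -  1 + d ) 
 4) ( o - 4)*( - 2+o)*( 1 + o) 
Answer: 3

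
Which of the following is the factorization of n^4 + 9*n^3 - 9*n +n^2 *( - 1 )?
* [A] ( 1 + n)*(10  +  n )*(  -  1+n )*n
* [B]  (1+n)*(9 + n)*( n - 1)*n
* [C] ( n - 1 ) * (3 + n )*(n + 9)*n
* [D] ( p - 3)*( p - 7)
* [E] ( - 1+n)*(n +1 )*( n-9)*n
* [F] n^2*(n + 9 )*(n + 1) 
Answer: B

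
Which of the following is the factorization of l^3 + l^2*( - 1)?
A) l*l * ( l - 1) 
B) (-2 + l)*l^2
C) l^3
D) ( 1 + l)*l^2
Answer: A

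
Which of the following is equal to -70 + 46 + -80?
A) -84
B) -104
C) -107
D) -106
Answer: B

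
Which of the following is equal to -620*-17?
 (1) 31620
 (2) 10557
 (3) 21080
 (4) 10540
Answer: 4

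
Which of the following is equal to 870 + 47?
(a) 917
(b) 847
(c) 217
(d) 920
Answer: a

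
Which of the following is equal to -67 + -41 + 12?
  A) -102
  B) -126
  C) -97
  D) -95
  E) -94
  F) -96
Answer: F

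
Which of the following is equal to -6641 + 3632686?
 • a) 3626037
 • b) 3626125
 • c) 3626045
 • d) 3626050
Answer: c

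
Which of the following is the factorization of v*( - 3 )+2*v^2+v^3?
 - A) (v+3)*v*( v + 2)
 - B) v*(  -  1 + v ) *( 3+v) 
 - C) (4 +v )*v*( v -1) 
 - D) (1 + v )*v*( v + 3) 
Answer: B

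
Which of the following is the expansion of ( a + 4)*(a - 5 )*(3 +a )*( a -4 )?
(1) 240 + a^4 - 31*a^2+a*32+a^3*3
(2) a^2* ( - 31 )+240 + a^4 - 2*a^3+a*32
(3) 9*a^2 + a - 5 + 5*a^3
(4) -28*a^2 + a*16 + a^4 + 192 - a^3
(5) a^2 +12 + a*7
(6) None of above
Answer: 2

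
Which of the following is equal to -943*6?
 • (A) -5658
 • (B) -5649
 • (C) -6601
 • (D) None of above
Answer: A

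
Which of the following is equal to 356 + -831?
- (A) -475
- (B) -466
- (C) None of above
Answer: A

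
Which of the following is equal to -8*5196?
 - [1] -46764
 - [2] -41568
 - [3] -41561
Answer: 2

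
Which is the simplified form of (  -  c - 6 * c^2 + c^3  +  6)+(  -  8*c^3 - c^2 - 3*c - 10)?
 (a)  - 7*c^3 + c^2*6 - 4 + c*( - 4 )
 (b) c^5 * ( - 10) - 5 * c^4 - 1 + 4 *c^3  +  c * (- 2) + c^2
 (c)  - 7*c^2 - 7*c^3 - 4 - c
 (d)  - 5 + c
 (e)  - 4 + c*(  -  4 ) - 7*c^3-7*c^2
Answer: e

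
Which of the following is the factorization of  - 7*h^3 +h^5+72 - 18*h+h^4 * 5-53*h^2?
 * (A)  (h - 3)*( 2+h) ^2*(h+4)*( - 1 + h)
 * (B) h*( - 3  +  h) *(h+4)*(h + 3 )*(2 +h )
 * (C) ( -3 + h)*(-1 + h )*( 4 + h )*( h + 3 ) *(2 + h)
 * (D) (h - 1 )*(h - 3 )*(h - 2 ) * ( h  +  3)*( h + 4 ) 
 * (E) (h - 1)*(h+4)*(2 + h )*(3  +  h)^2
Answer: C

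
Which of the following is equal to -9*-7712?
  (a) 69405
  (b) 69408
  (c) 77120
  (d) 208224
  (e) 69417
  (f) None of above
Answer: b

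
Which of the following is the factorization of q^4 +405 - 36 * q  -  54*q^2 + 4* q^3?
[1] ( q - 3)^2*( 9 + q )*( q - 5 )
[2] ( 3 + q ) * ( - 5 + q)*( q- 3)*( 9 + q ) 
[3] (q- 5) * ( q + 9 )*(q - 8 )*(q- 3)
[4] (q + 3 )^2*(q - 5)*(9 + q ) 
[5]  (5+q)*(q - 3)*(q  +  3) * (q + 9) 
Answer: 2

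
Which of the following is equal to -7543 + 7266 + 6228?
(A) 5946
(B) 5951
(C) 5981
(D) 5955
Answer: B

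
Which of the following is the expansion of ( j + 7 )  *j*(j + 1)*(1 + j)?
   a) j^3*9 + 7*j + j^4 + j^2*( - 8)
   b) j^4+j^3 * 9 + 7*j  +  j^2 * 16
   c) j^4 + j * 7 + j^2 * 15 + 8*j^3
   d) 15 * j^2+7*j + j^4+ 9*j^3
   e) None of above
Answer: d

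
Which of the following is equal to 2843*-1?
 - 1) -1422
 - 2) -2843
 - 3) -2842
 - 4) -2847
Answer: 2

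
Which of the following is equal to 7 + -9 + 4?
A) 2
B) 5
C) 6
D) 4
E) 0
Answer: A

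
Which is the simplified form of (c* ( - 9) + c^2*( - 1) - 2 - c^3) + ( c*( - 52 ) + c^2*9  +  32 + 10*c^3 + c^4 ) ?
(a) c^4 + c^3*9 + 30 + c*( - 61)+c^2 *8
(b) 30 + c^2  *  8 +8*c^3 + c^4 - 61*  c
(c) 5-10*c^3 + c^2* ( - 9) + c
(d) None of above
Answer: a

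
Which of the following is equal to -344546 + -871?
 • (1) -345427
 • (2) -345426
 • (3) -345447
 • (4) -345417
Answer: 4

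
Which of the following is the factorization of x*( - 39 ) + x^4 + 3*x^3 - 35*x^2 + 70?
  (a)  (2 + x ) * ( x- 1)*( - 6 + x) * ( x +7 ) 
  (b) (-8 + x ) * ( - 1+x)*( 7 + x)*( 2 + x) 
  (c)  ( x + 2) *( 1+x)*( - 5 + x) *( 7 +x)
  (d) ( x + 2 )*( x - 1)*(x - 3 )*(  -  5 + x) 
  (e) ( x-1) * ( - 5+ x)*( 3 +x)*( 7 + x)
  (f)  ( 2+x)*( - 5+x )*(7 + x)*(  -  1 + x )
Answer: f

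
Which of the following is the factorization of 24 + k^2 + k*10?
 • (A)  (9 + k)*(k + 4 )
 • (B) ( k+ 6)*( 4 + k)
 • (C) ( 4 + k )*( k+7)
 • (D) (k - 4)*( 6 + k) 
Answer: B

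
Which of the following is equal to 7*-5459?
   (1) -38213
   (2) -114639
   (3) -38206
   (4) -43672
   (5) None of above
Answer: 1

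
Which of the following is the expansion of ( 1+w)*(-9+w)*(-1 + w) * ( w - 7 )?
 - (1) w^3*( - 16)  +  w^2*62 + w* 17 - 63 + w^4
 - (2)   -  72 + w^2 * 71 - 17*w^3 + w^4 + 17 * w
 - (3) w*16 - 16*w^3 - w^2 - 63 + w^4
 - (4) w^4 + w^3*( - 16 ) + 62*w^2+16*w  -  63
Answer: 4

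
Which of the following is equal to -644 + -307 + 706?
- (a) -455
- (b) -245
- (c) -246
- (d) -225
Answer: b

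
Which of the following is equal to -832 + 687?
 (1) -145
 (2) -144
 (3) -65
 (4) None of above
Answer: 1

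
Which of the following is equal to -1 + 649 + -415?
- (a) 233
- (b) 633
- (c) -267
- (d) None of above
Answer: a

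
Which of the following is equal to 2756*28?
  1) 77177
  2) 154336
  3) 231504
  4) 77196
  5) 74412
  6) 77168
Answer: 6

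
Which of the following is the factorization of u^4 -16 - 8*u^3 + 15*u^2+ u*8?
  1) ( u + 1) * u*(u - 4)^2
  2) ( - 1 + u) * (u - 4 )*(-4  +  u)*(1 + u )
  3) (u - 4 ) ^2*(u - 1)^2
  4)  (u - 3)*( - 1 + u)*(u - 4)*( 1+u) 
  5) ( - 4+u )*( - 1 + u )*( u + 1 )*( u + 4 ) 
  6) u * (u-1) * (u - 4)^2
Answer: 2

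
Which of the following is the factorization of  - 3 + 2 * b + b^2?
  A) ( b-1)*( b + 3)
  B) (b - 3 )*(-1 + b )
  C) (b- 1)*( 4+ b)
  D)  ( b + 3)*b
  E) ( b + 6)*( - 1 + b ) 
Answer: A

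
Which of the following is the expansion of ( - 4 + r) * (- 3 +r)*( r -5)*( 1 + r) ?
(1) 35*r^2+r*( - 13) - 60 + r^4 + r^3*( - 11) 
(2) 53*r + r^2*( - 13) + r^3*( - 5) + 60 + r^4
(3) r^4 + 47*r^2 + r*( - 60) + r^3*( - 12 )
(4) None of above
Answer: 1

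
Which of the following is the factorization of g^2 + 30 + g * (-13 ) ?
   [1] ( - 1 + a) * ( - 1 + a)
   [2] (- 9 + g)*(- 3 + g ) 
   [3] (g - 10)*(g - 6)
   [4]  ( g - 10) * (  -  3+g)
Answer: 4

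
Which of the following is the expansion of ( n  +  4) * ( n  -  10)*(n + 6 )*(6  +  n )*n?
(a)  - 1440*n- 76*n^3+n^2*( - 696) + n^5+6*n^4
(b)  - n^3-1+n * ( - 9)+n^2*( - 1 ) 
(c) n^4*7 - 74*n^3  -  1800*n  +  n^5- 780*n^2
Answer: a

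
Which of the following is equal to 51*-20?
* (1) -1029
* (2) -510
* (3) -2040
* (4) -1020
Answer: 4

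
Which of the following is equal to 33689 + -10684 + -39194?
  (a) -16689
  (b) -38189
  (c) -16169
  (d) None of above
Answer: d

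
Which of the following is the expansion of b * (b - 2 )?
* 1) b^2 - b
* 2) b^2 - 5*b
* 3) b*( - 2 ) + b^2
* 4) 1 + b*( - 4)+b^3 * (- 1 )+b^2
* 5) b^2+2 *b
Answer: 3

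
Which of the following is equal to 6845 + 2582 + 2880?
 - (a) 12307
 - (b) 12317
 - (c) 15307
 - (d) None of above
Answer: a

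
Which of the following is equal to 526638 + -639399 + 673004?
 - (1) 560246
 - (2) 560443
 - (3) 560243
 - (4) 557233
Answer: 3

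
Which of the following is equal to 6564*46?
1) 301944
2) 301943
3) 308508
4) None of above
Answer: 1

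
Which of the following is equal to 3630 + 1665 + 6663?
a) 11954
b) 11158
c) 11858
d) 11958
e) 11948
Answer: d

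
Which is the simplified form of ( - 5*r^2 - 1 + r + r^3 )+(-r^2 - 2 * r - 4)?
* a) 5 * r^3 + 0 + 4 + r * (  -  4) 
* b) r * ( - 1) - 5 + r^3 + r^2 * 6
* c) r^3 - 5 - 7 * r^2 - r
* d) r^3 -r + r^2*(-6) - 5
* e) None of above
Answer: d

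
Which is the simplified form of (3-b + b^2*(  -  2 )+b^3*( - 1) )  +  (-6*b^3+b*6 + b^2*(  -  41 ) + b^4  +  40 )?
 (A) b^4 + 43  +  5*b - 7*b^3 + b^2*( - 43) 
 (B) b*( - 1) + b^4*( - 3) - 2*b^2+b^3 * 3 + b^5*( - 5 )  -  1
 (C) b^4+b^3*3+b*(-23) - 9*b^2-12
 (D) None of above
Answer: A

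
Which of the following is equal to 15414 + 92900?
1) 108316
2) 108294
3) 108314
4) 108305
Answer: 3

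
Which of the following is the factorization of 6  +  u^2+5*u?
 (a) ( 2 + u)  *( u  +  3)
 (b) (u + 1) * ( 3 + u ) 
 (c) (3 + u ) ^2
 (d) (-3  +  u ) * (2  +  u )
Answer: a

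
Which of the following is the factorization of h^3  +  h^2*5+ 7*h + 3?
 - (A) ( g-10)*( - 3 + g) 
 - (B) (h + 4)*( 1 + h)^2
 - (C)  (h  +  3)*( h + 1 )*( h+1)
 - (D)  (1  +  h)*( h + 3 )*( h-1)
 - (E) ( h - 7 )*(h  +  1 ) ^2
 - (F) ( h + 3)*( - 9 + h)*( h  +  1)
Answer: C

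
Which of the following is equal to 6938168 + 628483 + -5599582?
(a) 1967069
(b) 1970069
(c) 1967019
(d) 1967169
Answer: a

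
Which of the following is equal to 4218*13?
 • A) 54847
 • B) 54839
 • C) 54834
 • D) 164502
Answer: C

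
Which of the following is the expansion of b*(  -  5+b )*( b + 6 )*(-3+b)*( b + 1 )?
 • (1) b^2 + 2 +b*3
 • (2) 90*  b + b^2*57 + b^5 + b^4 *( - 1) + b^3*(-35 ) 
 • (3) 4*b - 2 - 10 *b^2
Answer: 2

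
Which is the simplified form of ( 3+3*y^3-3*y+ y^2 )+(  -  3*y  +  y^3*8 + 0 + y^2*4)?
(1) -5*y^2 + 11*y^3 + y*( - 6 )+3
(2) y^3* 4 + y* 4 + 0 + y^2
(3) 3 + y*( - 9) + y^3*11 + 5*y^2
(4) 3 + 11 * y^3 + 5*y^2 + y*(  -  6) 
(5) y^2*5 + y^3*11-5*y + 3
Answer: 4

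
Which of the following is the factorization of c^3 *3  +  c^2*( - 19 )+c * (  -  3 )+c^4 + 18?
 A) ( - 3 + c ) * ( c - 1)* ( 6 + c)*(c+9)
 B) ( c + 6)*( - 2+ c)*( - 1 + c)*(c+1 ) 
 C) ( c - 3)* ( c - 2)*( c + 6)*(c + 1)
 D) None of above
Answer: D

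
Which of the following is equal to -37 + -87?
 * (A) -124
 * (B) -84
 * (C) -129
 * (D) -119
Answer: A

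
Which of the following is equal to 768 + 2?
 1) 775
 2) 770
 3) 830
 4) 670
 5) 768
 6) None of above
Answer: 2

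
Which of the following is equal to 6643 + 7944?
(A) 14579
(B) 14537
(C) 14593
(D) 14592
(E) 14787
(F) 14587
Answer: F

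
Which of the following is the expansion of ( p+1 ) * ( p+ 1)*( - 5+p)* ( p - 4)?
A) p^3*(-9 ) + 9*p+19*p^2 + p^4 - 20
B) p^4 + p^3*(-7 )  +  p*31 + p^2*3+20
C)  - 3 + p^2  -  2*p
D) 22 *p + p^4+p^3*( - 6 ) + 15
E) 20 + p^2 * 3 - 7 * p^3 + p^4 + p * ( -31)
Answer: B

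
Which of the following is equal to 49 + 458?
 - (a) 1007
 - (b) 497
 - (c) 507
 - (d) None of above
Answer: c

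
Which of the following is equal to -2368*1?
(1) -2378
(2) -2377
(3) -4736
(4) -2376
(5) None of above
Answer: 5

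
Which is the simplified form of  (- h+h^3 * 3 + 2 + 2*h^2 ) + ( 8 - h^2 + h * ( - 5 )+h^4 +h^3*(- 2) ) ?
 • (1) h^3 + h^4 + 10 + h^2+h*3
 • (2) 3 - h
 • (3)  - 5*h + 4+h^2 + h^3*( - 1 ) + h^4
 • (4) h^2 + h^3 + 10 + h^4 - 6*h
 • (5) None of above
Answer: 4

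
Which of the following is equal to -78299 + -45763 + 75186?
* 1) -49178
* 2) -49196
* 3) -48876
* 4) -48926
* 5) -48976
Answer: 3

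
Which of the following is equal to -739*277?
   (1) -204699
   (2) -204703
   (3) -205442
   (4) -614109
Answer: 2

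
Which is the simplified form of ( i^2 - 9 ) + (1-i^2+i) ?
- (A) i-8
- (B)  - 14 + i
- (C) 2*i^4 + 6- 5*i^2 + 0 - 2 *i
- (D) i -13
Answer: A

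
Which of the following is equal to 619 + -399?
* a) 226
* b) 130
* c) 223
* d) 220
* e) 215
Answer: d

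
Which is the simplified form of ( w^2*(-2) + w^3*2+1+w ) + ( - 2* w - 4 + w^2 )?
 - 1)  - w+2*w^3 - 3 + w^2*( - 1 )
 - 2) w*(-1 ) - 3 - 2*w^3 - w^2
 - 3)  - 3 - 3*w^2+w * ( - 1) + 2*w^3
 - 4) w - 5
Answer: 1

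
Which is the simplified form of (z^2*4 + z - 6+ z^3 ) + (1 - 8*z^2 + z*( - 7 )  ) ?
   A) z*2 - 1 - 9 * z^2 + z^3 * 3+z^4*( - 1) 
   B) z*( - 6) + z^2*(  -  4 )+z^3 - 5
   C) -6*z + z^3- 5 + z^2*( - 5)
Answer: B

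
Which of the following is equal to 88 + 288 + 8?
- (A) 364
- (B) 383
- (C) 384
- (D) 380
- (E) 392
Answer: C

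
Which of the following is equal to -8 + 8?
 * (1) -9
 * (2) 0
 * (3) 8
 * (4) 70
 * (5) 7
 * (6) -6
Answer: 2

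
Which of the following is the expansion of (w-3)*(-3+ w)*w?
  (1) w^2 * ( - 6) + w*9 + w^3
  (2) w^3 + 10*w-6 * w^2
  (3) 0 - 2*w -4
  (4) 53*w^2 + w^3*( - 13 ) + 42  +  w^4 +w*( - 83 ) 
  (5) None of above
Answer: 1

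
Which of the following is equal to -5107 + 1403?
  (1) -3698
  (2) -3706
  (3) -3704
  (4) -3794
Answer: 3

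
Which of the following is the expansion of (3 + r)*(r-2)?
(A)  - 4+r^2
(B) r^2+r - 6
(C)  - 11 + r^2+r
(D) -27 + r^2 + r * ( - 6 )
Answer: B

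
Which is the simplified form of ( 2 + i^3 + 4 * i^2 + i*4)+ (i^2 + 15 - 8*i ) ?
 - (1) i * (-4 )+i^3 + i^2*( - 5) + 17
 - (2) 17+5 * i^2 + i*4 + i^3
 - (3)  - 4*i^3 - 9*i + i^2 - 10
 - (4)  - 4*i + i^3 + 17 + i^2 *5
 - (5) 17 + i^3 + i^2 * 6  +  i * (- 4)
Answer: 4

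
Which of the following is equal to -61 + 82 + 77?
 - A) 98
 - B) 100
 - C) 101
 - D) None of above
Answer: A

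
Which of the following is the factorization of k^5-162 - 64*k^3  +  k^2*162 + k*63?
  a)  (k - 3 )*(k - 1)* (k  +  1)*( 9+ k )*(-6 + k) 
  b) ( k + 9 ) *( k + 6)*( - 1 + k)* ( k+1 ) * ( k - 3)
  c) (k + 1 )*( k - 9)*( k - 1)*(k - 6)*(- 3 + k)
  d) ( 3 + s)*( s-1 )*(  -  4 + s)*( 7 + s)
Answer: a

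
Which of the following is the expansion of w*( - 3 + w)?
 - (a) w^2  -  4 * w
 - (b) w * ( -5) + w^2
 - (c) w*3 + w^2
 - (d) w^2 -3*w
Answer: d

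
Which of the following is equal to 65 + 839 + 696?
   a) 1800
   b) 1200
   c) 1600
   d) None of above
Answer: c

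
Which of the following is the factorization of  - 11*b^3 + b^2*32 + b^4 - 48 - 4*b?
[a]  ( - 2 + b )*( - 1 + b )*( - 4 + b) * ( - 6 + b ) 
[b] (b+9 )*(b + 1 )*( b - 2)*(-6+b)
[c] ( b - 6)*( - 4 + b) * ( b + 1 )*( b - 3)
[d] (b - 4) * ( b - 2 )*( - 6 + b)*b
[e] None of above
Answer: e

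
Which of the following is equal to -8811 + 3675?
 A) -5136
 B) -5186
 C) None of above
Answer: A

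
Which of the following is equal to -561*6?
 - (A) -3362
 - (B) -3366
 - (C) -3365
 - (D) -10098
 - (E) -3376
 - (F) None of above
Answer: B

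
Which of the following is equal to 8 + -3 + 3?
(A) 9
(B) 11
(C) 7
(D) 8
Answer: D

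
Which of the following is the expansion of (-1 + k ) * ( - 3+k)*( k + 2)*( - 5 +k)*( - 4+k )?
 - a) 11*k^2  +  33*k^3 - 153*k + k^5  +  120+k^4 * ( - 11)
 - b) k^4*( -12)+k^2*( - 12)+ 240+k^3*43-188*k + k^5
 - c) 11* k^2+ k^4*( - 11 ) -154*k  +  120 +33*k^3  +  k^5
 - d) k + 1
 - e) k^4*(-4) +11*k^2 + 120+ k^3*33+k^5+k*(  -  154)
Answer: c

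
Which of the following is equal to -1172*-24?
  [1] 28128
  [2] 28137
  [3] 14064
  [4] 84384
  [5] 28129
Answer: 1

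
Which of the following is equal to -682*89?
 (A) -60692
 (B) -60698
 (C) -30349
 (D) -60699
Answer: B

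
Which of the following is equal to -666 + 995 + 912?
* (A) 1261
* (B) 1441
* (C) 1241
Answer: C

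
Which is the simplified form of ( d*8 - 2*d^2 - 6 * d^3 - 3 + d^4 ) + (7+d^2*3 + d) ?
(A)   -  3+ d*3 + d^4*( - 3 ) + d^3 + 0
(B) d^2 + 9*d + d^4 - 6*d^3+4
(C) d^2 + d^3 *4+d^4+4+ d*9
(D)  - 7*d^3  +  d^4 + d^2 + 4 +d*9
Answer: B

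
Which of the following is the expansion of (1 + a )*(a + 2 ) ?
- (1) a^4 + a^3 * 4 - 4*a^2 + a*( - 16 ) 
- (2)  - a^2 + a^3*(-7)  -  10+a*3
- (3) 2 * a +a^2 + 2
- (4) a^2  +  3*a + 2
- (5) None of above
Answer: 4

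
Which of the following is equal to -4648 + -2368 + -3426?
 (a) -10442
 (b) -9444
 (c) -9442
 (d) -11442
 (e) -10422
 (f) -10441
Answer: a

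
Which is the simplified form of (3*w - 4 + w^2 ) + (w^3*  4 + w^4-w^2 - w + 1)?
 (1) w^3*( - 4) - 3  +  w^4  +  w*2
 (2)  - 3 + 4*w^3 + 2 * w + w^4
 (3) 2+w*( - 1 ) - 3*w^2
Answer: 2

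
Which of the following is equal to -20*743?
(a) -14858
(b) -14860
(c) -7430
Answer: b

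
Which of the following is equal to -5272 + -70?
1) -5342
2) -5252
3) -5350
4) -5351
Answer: 1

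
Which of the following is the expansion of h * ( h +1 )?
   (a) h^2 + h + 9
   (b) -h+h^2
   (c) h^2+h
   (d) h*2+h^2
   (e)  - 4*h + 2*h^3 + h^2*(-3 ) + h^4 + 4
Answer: c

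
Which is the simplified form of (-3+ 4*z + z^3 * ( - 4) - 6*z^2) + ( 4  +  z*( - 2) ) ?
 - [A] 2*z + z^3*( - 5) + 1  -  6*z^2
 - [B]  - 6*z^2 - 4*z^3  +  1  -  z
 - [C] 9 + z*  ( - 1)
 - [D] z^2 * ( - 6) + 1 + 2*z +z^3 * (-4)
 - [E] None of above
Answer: D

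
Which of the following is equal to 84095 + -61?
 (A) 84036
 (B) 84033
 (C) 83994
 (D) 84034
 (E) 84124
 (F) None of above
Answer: D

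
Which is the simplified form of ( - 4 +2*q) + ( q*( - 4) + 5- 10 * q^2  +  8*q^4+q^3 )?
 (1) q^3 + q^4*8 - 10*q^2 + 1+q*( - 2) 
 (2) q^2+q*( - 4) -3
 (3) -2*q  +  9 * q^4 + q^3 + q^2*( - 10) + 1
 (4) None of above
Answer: 1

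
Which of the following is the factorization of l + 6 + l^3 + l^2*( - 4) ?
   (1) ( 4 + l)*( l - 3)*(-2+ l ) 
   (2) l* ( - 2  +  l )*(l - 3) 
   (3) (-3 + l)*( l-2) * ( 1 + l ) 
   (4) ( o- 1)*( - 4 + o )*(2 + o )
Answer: 3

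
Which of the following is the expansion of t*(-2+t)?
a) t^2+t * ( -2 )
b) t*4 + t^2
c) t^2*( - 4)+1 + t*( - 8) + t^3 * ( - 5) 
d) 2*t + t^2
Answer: a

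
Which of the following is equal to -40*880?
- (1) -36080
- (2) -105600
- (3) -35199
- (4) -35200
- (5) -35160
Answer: 4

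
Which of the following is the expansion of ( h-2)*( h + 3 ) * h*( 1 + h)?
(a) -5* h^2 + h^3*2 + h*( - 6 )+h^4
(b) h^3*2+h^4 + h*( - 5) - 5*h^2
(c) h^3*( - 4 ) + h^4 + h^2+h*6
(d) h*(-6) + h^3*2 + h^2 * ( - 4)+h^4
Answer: a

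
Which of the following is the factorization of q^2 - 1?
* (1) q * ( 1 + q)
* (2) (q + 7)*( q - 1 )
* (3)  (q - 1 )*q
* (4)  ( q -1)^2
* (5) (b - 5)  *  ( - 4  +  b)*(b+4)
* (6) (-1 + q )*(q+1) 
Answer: 6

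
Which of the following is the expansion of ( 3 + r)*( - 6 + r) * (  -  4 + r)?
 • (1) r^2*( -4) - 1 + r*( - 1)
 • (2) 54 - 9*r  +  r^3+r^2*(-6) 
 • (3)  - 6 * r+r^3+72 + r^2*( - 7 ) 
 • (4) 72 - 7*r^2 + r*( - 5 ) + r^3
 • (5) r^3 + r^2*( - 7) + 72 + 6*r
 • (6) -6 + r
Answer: 3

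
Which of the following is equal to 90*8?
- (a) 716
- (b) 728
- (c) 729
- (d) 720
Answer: d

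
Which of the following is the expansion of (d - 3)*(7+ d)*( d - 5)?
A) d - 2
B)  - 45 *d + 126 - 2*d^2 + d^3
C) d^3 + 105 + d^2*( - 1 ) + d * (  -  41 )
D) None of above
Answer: C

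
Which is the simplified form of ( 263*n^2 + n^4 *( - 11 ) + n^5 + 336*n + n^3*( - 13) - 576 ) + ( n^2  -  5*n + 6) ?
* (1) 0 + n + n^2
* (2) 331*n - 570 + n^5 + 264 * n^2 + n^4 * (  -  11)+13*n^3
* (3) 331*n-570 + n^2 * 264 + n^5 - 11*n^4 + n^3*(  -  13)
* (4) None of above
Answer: 3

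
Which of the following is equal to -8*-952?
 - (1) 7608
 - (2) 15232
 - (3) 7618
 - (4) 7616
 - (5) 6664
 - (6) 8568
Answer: 4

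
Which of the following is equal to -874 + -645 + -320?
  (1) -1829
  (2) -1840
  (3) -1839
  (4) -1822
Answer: 3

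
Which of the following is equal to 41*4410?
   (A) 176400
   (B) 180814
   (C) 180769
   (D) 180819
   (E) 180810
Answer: E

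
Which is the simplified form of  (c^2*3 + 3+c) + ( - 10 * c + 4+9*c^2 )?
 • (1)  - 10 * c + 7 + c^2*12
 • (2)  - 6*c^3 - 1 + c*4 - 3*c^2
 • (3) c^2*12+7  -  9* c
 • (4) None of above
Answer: 3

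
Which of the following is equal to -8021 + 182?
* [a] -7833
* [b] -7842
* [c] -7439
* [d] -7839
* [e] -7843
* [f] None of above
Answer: d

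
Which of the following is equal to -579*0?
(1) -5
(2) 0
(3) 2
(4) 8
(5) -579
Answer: 2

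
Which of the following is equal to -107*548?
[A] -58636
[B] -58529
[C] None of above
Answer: A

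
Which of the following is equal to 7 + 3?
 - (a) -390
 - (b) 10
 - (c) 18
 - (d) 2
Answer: b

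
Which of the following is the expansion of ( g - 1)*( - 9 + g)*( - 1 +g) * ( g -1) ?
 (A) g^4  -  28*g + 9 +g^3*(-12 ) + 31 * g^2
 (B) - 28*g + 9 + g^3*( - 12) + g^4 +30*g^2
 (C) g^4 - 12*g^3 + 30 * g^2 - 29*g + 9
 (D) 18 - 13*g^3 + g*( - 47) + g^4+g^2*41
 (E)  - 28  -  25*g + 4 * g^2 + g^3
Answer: B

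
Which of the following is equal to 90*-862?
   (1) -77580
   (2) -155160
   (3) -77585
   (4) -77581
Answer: 1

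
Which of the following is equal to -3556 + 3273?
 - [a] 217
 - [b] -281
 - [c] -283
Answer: c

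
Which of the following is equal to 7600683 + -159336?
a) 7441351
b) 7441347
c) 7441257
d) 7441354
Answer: b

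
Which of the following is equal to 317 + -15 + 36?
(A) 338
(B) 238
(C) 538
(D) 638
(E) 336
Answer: A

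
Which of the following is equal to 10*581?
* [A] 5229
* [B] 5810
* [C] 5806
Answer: B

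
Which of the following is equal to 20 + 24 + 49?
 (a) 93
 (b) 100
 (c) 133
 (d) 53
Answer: a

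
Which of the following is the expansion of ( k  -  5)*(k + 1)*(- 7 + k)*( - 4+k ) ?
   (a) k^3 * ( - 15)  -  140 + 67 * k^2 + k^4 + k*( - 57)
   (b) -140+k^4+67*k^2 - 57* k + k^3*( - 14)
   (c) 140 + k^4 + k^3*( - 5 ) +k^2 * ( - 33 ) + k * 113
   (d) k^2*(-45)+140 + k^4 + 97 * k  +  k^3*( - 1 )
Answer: a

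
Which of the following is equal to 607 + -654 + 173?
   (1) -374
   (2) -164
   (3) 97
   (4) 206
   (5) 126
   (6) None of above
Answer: 5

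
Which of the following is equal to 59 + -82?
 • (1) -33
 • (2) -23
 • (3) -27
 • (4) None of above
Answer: 2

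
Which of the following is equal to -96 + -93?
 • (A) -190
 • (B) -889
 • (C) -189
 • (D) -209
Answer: C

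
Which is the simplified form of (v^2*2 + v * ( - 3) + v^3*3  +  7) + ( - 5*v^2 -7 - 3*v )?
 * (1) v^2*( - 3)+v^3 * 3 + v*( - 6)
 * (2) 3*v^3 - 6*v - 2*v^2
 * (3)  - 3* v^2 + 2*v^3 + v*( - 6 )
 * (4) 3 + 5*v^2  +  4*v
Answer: 1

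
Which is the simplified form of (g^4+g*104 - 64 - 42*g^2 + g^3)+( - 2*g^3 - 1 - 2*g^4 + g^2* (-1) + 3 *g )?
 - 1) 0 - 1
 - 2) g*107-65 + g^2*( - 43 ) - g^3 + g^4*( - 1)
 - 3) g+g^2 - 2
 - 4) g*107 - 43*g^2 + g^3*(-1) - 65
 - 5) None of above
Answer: 2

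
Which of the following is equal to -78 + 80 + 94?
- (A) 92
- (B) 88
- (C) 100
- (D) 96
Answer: D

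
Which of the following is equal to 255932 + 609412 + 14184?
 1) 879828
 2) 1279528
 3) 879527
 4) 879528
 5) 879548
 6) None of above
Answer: 4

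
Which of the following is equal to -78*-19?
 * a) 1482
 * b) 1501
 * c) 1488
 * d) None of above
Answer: a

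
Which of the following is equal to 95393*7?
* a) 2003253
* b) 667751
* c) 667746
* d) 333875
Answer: b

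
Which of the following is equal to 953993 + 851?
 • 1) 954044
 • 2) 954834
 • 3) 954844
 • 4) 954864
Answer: 3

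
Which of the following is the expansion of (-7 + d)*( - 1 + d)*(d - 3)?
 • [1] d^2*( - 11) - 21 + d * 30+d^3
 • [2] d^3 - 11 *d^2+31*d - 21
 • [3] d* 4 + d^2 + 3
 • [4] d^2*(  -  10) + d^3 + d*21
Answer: 2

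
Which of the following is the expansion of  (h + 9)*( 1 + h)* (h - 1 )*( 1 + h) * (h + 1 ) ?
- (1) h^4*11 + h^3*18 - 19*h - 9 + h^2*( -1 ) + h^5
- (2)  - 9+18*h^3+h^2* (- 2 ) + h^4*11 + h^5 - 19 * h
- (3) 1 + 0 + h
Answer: 2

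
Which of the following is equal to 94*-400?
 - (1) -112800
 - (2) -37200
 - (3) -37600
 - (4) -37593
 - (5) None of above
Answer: 3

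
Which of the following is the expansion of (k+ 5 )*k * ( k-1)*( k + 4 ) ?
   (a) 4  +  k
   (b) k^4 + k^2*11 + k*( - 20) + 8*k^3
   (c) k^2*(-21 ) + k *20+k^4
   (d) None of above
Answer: b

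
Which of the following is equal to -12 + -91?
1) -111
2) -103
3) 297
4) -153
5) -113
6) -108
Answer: 2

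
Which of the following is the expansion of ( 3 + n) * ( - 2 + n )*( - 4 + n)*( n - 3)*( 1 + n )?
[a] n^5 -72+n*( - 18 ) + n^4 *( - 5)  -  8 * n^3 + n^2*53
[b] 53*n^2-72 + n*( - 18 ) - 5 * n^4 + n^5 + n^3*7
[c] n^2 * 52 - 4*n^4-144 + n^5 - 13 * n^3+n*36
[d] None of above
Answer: d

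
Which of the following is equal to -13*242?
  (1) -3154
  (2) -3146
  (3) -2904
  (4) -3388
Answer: 2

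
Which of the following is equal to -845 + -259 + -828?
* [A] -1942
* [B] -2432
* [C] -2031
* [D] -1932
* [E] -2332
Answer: D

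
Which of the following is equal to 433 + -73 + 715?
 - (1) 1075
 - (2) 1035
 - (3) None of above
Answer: 1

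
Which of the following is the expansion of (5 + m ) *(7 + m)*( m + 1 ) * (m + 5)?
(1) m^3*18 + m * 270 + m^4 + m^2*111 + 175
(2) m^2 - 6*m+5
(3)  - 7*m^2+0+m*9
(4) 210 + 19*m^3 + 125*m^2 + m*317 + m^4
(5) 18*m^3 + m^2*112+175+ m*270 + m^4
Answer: 5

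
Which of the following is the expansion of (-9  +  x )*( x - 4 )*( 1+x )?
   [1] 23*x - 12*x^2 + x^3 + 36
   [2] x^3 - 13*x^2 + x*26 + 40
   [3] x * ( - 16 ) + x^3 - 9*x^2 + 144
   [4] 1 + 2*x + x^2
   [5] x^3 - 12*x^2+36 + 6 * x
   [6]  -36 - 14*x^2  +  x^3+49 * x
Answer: 1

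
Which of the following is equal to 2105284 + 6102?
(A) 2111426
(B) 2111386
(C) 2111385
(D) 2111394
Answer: B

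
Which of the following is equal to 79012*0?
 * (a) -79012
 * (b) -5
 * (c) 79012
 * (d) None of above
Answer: d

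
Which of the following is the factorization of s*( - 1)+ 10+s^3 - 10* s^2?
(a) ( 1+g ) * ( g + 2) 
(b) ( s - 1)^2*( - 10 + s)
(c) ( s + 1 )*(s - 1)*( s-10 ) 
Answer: c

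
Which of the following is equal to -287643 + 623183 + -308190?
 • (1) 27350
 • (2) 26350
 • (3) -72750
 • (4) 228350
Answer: 1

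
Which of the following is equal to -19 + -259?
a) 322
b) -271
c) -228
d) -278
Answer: d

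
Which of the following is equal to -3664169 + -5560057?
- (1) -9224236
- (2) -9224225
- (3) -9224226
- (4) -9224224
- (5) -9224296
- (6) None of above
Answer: 3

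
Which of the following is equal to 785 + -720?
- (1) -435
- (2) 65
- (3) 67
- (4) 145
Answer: 2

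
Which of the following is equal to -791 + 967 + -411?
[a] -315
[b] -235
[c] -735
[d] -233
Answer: b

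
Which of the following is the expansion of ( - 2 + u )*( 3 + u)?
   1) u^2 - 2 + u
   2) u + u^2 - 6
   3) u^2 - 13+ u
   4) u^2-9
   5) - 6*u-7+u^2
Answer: 2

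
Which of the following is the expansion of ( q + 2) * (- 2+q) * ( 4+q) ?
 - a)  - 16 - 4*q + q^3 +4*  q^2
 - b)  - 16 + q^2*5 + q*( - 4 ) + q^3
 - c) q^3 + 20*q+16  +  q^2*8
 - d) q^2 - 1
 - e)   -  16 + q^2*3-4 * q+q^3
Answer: a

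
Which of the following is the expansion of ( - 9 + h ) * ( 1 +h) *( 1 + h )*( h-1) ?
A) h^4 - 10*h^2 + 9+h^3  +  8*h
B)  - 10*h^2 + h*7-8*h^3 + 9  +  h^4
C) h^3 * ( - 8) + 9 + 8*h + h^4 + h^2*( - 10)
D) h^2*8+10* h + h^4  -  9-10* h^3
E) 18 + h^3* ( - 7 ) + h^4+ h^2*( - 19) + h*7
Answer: C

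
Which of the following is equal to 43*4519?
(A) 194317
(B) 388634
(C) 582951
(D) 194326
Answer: A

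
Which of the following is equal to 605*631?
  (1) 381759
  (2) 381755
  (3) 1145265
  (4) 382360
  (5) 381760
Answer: 2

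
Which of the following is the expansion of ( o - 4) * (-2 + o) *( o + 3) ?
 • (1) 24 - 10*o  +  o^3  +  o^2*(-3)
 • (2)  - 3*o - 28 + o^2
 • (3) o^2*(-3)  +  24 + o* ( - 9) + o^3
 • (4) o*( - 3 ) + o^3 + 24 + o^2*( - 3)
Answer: 1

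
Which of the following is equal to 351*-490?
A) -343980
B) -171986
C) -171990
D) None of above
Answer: C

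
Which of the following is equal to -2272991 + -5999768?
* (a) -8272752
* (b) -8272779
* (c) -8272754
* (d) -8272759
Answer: d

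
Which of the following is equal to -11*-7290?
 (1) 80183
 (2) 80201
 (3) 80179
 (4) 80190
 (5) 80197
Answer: 4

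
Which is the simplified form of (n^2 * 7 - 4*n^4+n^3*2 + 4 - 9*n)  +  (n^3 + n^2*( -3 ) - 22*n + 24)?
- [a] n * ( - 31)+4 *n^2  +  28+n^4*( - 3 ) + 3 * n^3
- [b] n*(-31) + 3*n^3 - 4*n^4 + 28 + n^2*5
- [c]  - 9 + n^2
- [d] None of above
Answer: d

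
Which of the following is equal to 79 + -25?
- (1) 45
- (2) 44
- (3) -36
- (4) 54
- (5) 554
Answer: 4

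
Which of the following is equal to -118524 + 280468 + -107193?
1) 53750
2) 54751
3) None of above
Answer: 2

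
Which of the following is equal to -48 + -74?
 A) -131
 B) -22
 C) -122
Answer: C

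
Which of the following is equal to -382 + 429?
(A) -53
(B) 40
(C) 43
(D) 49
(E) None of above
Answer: E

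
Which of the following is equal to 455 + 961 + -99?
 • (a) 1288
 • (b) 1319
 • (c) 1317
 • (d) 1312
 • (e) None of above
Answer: c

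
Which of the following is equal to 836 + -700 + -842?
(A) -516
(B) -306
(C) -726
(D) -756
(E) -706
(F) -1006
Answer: E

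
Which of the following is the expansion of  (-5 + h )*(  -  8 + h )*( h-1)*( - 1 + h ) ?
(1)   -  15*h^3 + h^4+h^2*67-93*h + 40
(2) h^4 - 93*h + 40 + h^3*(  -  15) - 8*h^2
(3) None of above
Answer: 1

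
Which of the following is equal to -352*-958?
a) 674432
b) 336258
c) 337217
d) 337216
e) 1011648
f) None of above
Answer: d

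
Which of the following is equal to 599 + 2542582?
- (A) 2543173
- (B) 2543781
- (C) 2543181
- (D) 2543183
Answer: C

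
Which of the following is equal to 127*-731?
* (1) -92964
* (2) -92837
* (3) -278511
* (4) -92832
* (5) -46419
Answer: 2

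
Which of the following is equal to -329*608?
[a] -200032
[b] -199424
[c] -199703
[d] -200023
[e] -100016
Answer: a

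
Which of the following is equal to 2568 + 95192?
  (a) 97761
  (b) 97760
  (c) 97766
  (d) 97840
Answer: b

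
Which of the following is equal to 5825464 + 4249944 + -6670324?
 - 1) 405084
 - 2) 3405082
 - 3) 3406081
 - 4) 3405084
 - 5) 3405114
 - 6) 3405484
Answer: 4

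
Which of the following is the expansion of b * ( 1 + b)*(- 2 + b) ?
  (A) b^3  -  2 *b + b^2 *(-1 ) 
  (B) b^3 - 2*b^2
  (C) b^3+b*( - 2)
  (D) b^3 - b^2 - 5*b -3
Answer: A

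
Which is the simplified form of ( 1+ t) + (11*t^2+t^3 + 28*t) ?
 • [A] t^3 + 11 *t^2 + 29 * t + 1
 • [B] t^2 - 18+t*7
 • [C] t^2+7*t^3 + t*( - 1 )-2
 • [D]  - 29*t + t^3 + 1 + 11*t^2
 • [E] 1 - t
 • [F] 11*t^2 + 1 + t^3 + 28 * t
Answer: A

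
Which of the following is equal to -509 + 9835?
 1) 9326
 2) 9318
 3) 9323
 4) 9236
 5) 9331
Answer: 1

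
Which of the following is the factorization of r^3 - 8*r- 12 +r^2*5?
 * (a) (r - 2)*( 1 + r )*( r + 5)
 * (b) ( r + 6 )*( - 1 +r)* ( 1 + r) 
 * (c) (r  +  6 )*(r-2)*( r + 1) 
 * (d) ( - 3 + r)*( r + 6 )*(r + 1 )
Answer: c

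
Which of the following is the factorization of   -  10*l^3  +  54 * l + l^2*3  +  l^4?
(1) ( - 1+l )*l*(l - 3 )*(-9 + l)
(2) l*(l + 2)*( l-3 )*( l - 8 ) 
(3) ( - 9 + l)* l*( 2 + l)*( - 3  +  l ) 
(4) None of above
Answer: 3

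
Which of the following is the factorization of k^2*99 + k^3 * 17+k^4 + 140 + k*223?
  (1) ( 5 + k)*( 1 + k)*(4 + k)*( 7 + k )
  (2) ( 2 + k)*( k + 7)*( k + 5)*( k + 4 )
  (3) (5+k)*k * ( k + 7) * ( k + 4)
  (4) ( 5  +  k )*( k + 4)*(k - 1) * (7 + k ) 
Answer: 1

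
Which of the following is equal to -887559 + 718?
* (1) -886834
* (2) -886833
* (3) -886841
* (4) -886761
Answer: 3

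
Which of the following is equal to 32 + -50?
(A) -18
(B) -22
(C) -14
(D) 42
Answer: A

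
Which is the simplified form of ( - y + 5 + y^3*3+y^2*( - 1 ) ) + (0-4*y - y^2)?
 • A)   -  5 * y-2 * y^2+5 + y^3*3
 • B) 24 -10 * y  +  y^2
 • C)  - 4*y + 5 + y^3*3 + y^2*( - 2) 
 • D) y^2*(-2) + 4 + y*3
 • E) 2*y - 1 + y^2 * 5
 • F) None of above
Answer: A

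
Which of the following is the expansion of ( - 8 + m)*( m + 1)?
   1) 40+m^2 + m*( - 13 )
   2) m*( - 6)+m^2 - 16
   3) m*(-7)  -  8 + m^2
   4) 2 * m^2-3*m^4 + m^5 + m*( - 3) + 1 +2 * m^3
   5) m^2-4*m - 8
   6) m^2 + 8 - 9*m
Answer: 3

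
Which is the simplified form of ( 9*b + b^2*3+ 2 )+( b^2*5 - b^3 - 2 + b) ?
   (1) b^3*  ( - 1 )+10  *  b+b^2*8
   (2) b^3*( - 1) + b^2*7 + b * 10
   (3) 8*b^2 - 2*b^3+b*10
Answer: 1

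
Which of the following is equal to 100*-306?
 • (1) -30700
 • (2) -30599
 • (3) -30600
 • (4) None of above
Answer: 3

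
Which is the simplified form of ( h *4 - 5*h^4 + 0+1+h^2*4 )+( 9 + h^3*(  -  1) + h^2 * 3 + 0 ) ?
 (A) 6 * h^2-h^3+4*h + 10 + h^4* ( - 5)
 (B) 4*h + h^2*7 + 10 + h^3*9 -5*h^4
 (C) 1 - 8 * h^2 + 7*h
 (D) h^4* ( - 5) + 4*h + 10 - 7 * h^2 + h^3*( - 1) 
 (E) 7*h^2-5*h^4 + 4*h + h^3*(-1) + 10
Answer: E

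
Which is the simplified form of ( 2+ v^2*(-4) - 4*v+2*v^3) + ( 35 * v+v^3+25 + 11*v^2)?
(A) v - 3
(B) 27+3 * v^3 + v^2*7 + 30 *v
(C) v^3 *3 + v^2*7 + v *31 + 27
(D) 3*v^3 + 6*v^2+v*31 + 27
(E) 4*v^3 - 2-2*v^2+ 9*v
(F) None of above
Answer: C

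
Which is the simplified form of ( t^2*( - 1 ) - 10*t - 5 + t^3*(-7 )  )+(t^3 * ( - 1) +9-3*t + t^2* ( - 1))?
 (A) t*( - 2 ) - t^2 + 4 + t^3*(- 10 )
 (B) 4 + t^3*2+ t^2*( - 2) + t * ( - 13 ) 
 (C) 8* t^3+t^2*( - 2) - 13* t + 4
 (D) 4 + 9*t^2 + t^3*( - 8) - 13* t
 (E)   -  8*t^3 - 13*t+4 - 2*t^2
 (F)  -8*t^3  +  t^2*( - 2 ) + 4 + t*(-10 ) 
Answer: E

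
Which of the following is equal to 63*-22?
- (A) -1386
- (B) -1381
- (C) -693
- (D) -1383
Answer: A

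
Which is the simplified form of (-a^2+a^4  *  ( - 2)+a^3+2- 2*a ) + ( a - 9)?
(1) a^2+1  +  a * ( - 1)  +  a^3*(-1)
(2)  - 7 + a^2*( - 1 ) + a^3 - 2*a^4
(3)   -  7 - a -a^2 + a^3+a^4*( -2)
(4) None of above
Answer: 3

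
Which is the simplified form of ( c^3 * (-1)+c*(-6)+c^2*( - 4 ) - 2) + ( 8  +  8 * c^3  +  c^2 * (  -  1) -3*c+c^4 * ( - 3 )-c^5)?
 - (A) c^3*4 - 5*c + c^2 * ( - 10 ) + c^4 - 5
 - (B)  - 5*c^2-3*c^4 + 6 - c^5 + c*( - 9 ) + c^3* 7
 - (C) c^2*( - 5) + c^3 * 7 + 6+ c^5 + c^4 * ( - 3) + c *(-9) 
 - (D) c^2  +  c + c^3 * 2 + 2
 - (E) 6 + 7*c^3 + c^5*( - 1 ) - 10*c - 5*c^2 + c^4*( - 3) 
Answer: B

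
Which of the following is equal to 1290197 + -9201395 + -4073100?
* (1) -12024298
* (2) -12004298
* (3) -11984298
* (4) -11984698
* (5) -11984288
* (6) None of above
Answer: 3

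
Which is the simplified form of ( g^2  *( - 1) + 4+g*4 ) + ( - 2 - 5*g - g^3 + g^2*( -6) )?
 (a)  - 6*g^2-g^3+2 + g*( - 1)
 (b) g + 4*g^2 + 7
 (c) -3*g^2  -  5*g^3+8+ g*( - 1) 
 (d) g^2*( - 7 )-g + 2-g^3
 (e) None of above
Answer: d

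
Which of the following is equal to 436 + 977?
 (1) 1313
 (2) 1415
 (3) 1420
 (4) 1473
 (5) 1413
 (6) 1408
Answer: 5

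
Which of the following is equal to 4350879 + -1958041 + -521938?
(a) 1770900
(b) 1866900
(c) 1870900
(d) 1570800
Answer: c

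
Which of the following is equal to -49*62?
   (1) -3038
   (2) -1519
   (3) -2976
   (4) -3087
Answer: 1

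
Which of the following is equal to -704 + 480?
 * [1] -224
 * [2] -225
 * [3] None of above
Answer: 1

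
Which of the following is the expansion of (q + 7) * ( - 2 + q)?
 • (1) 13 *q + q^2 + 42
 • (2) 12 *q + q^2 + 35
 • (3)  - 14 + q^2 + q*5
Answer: 3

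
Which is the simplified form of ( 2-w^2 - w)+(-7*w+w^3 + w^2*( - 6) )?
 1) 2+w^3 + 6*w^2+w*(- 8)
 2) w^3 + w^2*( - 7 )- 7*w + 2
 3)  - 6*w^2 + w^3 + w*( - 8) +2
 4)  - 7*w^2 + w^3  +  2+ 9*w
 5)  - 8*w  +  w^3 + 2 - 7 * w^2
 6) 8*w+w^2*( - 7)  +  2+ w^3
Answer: 5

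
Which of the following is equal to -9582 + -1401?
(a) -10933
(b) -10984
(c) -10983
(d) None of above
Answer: c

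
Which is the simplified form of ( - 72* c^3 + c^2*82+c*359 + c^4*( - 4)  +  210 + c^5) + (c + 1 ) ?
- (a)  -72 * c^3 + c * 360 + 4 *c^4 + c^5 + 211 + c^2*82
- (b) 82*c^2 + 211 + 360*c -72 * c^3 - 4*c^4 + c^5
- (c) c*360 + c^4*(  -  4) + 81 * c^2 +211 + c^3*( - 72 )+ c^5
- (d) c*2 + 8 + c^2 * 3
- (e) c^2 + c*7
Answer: b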